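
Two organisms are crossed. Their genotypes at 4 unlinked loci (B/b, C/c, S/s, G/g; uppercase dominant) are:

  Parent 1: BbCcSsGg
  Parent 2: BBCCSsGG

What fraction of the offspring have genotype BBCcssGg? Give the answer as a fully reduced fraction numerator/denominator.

BbCcSsGg gametes: BCSG×1, BCSg×1, BCsG×1, BCsg×1, BcSG×1, BcSg×1, BcsG×1, Bcsg×1, bCSG×1, bCSg×1, bCsG×1, bCsg×1, bcSG×1, bcSg×1, bcsG×1, bcsg×1
BBCCSsGG gametes: BCSG×8, BCsG×8
BbCcSsGg×BBCCSsGG grid (16·16=256): BBCCSSGG=8 BBCCSSGg=8 BBCCSsGG=16 BBCCSsGg=16 BBCCssGG=8 BBCCssGg=8 BBCcSSGG=8 BBCcSSGg=8 BBCcSsGG=16 BBCcSsGg=16 BBCcssGG=8 BBCcssGg=8 BbCCSSGG=8 BbCCSSGg=8 BbCCSsGG=16 BbCCSsGg=16 BbCCssGG=8 BbCCssGg=8 BbCcSSGG=8 BbCcSSGg=8 BbCcSsGG=16 BbCcSsGg=16 BbCcssGG=8 BbCcssGg=8
BBCcssGg hits 8/256; gcd=8; 8÷8/256÷8 = 1/32

P(BBCcssGg) = 1/32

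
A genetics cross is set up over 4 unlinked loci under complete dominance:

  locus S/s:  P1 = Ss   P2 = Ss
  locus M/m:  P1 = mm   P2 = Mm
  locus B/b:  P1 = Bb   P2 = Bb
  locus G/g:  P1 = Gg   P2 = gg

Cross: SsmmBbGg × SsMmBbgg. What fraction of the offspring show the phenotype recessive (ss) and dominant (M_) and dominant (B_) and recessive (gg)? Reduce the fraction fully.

P(ss M_ B_ gg) = 3/64

SsmmBbGg gametes: SmBG×2, SmBg×2, SmbG×2, Smbg×2, smBG×2, smBg×2, smbG×2, smbg×2
SsMmBbgg gametes: SMBg×2, SMbg×2, SmBg×2, Smbg×2, sMBg×2, sMbg×2, smBg×2, smbg×2
SsmmBbGg×SsMmBbgg grid (16·16=256): SSMmBBGg=4 SSMmBBgg=4 SSMmBbGg=8 SSMmBbgg=8 SSMmbbGg=4 SSMmbbgg=4 SSmmBBGg=4 SSmmBBgg=4 SSmmBbGg=8 SSmmBbgg=8 SSmmbbGg=4 SSmmbbgg=4 SsMmBBGg=8 SsMmBBgg=8 SsMmBbGg=16 SsMmBbgg=16 SsMmbbGg=8 SsMmbbgg=8 SsmmBBGg=8 SsmmBBgg=8 SsmmBbGg=16 SsmmBbgg=16 SsmmbbGg=8 Ssmmbbgg=8 ssMmBBGg=4 ssMmBBgg=4 ssMmBbGg=8 ssMmBbgg=8 ssMmbbGg=4 ssMmbbgg=4 ssmmBBGg=4 ssmmBBgg=4 ssmmBbGg=8 ssmmBbgg=8 ssmmbbGg=4 ssmmbbgg=4
ss M_ B_ gg hits 12/256; gcd=4; 12÷4/256÷4 = 3/64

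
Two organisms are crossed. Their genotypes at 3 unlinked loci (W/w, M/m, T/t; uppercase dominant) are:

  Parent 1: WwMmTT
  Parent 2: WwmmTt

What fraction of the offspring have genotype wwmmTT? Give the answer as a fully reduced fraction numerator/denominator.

WwMmTT gametes: WMT×2, WmT×2, wMT×2, wmT×2
WwmmTt gametes: WmT×2, Wmt×2, wmT×2, wmt×2
WwMmTT×WwmmTt grid (8·8=64): WWMmTT=4 WWMmTt=4 WWmmTT=4 WWmmTt=4 WwMmTT=8 WwMmTt=8 WwmmTT=8 WwmmTt=8 wwMmTT=4 wwMmTt=4 wwmmTT=4 wwmmTt=4
wwmmTT hits 4/64; gcd=4; 4÷4/64÷4 = 1/16

P(wwmmTT) = 1/16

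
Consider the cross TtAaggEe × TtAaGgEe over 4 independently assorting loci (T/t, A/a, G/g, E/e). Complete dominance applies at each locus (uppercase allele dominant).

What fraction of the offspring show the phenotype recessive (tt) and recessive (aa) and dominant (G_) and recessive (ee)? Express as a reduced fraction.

P(tt aa G_ ee) = 1/128

TtAaggEe gametes: TAgE×2, TAge×2, TagE×2, Tage×2, tAgE×2, tAge×2, tagE×2, tage×2
TtAaGgEe gametes: TAGE×1, TAGe×1, TAgE×1, TAge×1, TaGE×1, TaGe×1, TagE×1, Tage×1, tAGE×1, tAGe×1, tAgE×1, tAge×1, taGE×1, taGe×1, tagE×1, tage×1
TtAaggEe×TtAaGgEe grid (16·16=256): TTAAGgEE=2 TTAAGgEe=4 TTAAGgee=2 TTAAggEE=2 TTAAggEe=4 TTAAggee=2 TTAaGgEE=4 TTAaGgEe=8 TTAaGgee=4 TTAaggEE=4 TTAaggEe=8 TTAaggee=4 TTaaGgEE=2 TTaaGgEe=4 TTaaGgee=2 TTaaggEE=2 TTaaggEe=4 TTaaggee=2 TtAAGgEE=4 TtAAGgEe=8 TtAAGgee=4 TtAAggEE=4 TtAAggEe=8 TtAAggee=4 TtAaGgEE=8 TtAaGgEe=16 TtAaGgee=8 TtAaggEE=8 TtAaggEe=16 TtAaggee=8 TtaaGgEE=4 TtaaGgEe=8 TtaaGgee=4 TtaaggEE=4 TtaaggEe=8 Ttaaggee=4 ttAAGgEE=2 ttAAGgEe=4 ttAAGgee=2 ttAAggEE=2 ttAAggEe=4 ttAAggee=2 ttAaGgEE=4 ttAaGgEe=8 ttAaGgee=4 ttAaggEE=4 ttAaggEe=8 ttAaggee=4 ttaaGgEE=2 ttaaGgEe=4 ttaaGgee=2 ttaaggEE=2 ttaaggEe=4 ttaaggee=2
tt aa G_ ee hits 2/256; gcd=2; 2÷2/256÷2 = 1/128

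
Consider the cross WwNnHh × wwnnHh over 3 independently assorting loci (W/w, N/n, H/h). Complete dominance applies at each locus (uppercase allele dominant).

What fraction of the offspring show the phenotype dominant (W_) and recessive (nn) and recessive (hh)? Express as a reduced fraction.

P(W_ nn hh) = 1/16

WwNnHh gametes: WNH×1, WNh×1, WnH×1, Wnh×1, wNH×1, wNh×1, wnH×1, wnh×1
wwnnHh gametes: wnH×4, wnh×4
WwNnHh×wwnnHh grid (8·8=64): WwNnHH=4 WwNnHh=8 WwNnhh=4 WwnnHH=4 WwnnHh=8 Wwnnhh=4 wwNnHH=4 wwNnHh=8 wwNnhh=4 wwnnHH=4 wwnnHh=8 wwnnhh=4
W_ nn hh hits 4/64; gcd=4; 4÷4/64÷4 = 1/16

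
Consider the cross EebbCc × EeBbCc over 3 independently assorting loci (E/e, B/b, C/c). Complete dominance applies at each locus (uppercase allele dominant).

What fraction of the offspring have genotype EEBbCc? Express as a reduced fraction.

EebbCc gametes: EbC×2, Ebc×2, ebC×2, ebc×2
EeBbCc gametes: EBC×1, EBc×1, EbC×1, Ebc×1, eBC×1, eBc×1, ebC×1, ebc×1
EebbCc×EeBbCc grid (8·8=64): EEBbCC=2 EEBbCc=4 EEBbcc=2 EEbbCC=2 EEbbCc=4 EEbbcc=2 EeBbCC=4 EeBbCc=8 EeBbcc=4 EebbCC=4 EebbCc=8 Eebbcc=4 eeBbCC=2 eeBbCc=4 eeBbcc=2 eebbCC=2 eebbCc=4 eebbcc=2
EEBbCc hits 4/64; gcd=4; 4÷4/64÷4 = 1/16

P(EEBbCc) = 1/16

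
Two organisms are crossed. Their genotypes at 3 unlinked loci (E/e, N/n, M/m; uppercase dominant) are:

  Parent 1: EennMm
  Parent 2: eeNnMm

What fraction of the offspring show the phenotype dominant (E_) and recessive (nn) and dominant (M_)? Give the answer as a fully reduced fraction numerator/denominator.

P(E_ nn M_) = 3/16

EennMm gametes: EnM×2, Enm×2, enM×2, enm×2
eeNnMm gametes: eNM×2, eNm×2, enM×2, enm×2
EennMm×eeNnMm grid (8·8=64): EeNnMM=4 EeNnMm=8 EeNnmm=4 EennMM=4 EennMm=8 Eennmm=4 eeNnMM=4 eeNnMm=8 eeNnmm=4 eennMM=4 eennMm=8 eennmm=4
E_ nn M_ hits 12/64; gcd=4; 12÷4/64÷4 = 3/16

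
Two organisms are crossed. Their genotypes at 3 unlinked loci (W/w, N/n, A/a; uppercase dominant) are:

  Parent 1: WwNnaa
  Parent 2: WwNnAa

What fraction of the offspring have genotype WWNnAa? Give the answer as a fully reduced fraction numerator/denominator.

P(WWNnAa) = 1/16

WwNnaa gametes: WNa×2, Wna×2, wNa×2, wna×2
WwNnAa gametes: WNA×1, WNa×1, WnA×1, Wna×1, wNA×1, wNa×1, wnA×1, wna×1
WwNnaa×WwNnAa grid (8·8=64): WWNNAa=2 WWNNaa=2 WWNnAa=4 WWNnaa=4 WWnnAa=2 WWnnaa=2 WwNNAa=4 WwNNaa=4 WwNnAa=8 WwNnaa=8 WwnnAa=4 Wwnnaa=4 wwNNAa=2 wwNNaa=2 wwNnAa=4 wwNnaa=4 wwnnAa=2 wwnnaa=2
WWNnAa hits 4/64; gcd=4; 4÷4/64÷4 = 1/16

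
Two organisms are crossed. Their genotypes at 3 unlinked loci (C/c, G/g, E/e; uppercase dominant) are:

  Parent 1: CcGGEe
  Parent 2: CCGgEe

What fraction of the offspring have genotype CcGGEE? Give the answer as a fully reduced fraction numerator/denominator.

P(CcGGEE) = 1/16

CcGGEe gametes: CGE×2, CGe×2, cGE×2, cGe×2
CCGgEe gametes: CGE×2, CGe×2, CgE×2, Cge×2
CcGGEe×CCGgEe grid (8·8=64): CCGGEE=4 CCGGEe=8 CCGGee=4 CCGgEE=4 CCGgEe=8 CCGgee=4 CcGGEE=4 CcGGEe=8 CcGGee=4 CcGgEE=4 CcGgEe=8 CcGgee=4
CcGGEE hits 4/64; gcd=4; 4÷4/64÷4 = 1/16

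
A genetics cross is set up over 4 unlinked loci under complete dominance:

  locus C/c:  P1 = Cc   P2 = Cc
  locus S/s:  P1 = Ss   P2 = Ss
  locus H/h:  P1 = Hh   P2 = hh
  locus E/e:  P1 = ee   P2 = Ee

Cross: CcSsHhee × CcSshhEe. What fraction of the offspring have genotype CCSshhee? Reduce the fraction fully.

CcSsHhee gametes: CSHe×2, CShe×2, CsHe×2, Cshe×2, cSHe×2, cShe×2, csHe×2, cshe×2
CcSshhEe gametes: CShE×2, CShe×2, CshE×2, Cshe×2, cShE×2, cShe×2, cshE×2, cshe×2
CcSsHhee×CcSshhEe grid (16·16=256): CCSSHhEe=4 CCSSHhee=4 CCSShhEe=4 CCSShhee=4 CCSsHhEe=8 CCSsHhee=8 CCSshhEe=8 CCSshhee=8 CCssHhEe=4 CCssHhee=4 CCsshhEe=4 CCsshhee=4 CcSSHhEe=8 CcSSHhee=8 CcSShhEe=8 CcSShhee=8 CcSsHhEe=16 CcSsHhee=16 CcSshhEe=16 CcSshhee=16 CcssHhEe=8 CcssHhee=8 CcsshhEe=8 Ccsshhee=8 ccSSHhEe=4 ccSSHhee=4 ccSShhEe=4 ccSShhee=4 ccSsHhEe=8 ccSsHhee=8 ccSshhEe=8 ccSshhee=8 ccssHhEe=4 ccssHhee=4 ccsshhEe=4 ccsshhee=4
CCSshhee hits 8/256; gcd=8; 8÷8/256÷8 = 1/32

P(CCSshhee) = 1/32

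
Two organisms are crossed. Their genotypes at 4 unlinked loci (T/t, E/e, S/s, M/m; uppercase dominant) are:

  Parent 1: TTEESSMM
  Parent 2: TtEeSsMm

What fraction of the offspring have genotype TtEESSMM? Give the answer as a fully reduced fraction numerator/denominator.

P(TtEESSMM) = 1/16

TTEESSMM gametes: TESM×16
TtEeSsMm gametes: TESM×1, TESm×1, TEsM×1, TEsm×1, TeSM×1, TeSm×1, TesM×1, Tesm×1, tESM×1, tESm×1, tEsM×1, tEsm×1, teSM×1, teSm×1, tesM×1, tesm×1
TTEESSMM×TtEeSsMm grid (16·16=256): TTEESSMM=16 TTEESSMm=16 TTEESsMM=16 TTEESsMm=16 TTEeSSMM=16 TTEeSSMm=16 TTEeSsMM=16 TTEeSsMm=16 TtEESSMM=16 TtEESSMm=16 TtEESsMM=16 TtEESsMm=16 TtEeSSMM=16 TtEeSSMm=16 TtEeSsMM=16 TtEeSsMm=16
TtEESSMM hits 16/256; gcd=16; 16÷16/256÷16 = 1/16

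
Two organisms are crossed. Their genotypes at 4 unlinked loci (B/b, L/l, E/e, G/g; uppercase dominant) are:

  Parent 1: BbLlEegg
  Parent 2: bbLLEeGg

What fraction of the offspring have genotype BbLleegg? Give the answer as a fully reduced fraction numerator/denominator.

BbLlEegg gametes: BLEg×2, BLeg×2, BlEg×2, Bleg×2, bLEg×2, bLeg×2, blEg×2, bleg×2
bbLLEeGg gametes: bLEG×4, bLEg×4, bLeG×4, bLeg×4
BbLlEegg×bbLLEeGg grid (16·16=256): BbLLEEGg=8 BbLLEEgg=8 BbLLEeGg=16 BbLLEegg=16 BbLLeeGg=8 BbLLeegg=8 BbLlEEGg=8 BbLlEEgg=8 BbLlEeGg=16 BbLlEegg=16 BbLleeGg=8 BbLleegg=8 bbLLEEGg=8 bbLLEEgg=8 bbLLEeGg=16 bbLLEegg=16 bbLLeeGg=8 bbLLeegg=8 bbLlEEGg=8 bbLlEEgg=8 bbLlEeGg=16 bbLlEegg=16 bbLleeGg=8 bbLleegg=8
BbLleegg hits 8/256; gcd=8; 8÷8/256÷8 = 1/32

P(BbLleegg) = 1/32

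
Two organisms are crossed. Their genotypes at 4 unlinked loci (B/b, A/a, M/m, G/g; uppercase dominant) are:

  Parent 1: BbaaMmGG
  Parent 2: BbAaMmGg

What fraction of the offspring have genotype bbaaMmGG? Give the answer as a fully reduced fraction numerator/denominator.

P(bbaaMmGG) = 1/32

BbaaMmGG gametes: BaMG×4, BamG×4, baMG×4, bamG×4
BbAaMmGg gametes: BAMG×1, BAMg×1, BAmG×1, BAmg×1, BaMG×1, BaMg×1, BamG×1, Bamg×1, bAMG×1, bAMg×1, bAmG×1, bAmg×1, baMG×1, baMg×1, bamG×1, bamg×1
BbaaMmGG×BbAaMmGg grid (16·16=256): BBAaMMGG=4 BBAaMMGg=4 BBAaMmGG=8 BBAaMmGg=8 BBAammGG=4 BBAammGg=4 BBaaMMGG=4 BBaaMMGg=4 BBaaMmGG=8 BBaaMmGg=8 BBaammGG=4 BBaammGg=4 BbAaMMGG=8 BbAaMMGg=8 BbAaMmGG=16 BbAaMmGg=16 BbAammGG=8 BbAammGg=8 BbaaMMGG=8 BbaaMMGg=8 BbaaMmGG=16 BbaaMmGg=16 BbaammGG=8 BbaammGg=8 bbAaMMGG=4 bbAaMMGg=4 bbAaMmGG=8 bbAaMmGg=8 bbAammGG=4 bbAammGg=4 bbaaMMGG=4 bbaaMMGg=4 bbaaMmGG=8 bbaaMmGg=8 bbaammGG=4 bbaammGg=4
bbaaMmGG hits 8/256; gcd=8; 8÷8/256÷8 = 1/32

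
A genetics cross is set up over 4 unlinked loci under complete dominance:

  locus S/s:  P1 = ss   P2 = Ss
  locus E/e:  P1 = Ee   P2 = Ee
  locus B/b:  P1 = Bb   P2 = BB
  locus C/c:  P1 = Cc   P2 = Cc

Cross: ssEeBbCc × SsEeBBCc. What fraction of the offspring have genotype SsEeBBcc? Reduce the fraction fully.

P(SsEeBBcc) = 1/32

ssEeBbCc gametes: sEBC×2, sEBc×2, sEbC×2, sEbc×2, seBC×2, seBc×2, sebC×2, sebc×2
SsEeBBCc gametes: SEBC×2, SEBc×2, SeBC×2, SeBc×2, sEBC×2, sEBc×2, seBC×2, seBc×2
ssEeBbCc×SsEeBBCc grid (16·16=256): SsEEBBCC=4 SsEEBBCc=8 SsEEBBcc=4 SsEEBbCC=4 SsEEBbCc=8 SsEEBbcc=4 SsEeBBCC=8 SsEeBBCc=16 SsEeBBcc=8 SsEeBbCC=8 SsEeBbCc=16 SsEeBbcc=8 SseeBBCC=4 SseeBBCc=8 SseeBBcc=4 SseeBbCC=4 SseeBbCc=8 SseeBbcc=4 ssEEBBCC=4 ssEEBBCc=8 ssEEBBcc=4 ssEEBbCC=4 ssEEBbCc=8 ssEEBbcc=4 ssEeBBCC=8 ssEeBBCc=16 ssEeBBcc=8 ssEeBbCC=8 ssEeBbCc=16 ssEeBbcc=8 sseeBBCC=4 sseeBBCc=8 sseeBBcc=4 sseeBbCC=4 sseeBbCc=8 sseeBbcc=4
SsEeBBcc hits 8/256; gcd=8; 8÷8/256÷8 = 1/32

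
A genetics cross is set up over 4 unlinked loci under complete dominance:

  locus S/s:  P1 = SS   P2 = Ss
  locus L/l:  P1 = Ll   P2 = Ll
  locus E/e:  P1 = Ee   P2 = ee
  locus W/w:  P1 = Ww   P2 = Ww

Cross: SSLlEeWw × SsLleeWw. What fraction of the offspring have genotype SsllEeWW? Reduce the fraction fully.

P(SsllEeWW) = 1/64

SSLlEeWw gametes: SLEW×2, SLEw×2, SLeW×2, SLew×2, SlEW×2, SlEw×2, SleW×2, Slew×2
SsLleeWw gametes: SLeW×2, SLew×2, SleW×2, Slew×2, sLeW×2, sLew×2, sleW×2, slew×2
SSLlEeWw×SsLleeWw grid (16·16=256): SSLLEeWW=4 SSLLEeWw=8 SSLLEeww=4 SSLLeeWW=4 SSLLeeWw=8 SSLLeeww=4 SSLlEeWW=8 SSLlEeWw=16 SSLlEeww=8 SSLleeWW=8 SSLleeWw=16 SSLleeww=8 SSllEeWW=4 SSllEeWw=8 SSllEeww=4 SSlleeWW=4 SSlleeWw=8 SSlleeww=4 SsLLEeWW=4 SsLLEeWw=8 SsLLEeww=4 SsLLeeWW=4 SsLLeeWw=8 SsLLeeww=4 SsLlEeWW=8 SsLlEeWw=16 SsLlEeww=8 SsLleeWW=8 SsLleeWw=16 SsLleeww=8 SsllEeWW=4 SsllEeWw=8 SsllEeww=4 SslleeWW=4 SslleeWw=8 Sslleeww=4
SsllEeWW hits 4/256; gcd=4; 4÷4/256÷4 = 1/64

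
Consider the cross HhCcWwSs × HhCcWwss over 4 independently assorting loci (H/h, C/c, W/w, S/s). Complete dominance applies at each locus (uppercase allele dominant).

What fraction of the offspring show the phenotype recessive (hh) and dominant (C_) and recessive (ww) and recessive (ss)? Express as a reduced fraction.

HhCcWwSs gametes: HCWS×1, HCWs×1, HCwS×1, HCws×1, HcWS×1, HcWs×1, HcwS×1, Hcws×1, hCWS×1, hCWs×1, hCwS×1, hCws×1, hcWS×1, hcWs×1, hcwS×1, hcws×1
HhCcWwss gametes: HCWs×2, HCws×2, HcWs×2, Hcws×2, hCWs×2, hCws×2, hcWs×2, hcws×2
HhCcWwSs×HhCcWwss grid (16·16=256): HHCCWWSs=2 HHCCWWss=2 HHCCWwSs=4 HHCCWwss=4 HHCCwwSs=2 HHCCwwss=2 HHCcWWSs=4 HHCcWWss=4 HHCcWwSs=8 HHCcWwss=8 HHCcwwSs=4 HHCcwwss=4 HHccWWSs=2 HHccWWss=2 HHccWwSs=4 HHccWwss=4 HHccwwSs=2 HHccwwss=2 HhCCWWSs=4 HhCCWWss=4 HhCCWwSs=8 HhCCWwss=8 HhCCwwSs=4 HhCCwwss=4 HhCcWWSs=8 HhCcWWss=8 HhCcWwSs=16 HhCcWwss=16 HhCcwwSs=8 HhCcwwss=8 HhccWWSs=4 HhccWWss=4 HhccWwSs=8 HhccWwss=8 HhccwwSs=4 Hhccwwss=4 hhCCWWSs=2 hhCCWWss=2 hhCCWwSs=4 hhCCWwss=4 hhCCwwSs=2 hhCCwwss=2 hhCcWWSs=4 hhCcWWss=4 hhCcWwSs=8 hhCcWwss=8 hhCcwwSs=4 hhCcwwss=4 hhccWWSs=2 hhccWWss=2 hhccWwSs=4 hhccWwss=4 hhccwwSs=2 hhccwwss=2
hh C_ ww ss hits 6/256; gcd=2; 6÷2/256÷2 = 3/128

P(hh C_ ww ss) = 3/128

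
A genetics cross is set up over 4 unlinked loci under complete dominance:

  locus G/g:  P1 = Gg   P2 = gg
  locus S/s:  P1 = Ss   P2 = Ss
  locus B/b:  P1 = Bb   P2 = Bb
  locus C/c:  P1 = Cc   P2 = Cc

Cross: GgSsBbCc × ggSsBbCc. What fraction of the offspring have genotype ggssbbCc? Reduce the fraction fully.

P(ggssbbCc) = 1/64

GgSsBbCc gametes: GSBC×1, GSBc×1, GSbC×1, GSbc×1, GsBC×1, GsBc×1, GsbC×1, Gsbc×1, gSBC×1, gSBc×1, gSbC×1, gSbc×1, gsBC×1, gsBc×1, gsbC×1, gsbc×1
ggSsBbCc gametes: gSBC×2, gSBc×2, gSbC×2, gSbc×2, gsBC×2, gsBc×2, gsbC×2, gsbc×2
GgSsBbCc×ggSsBbCc grid (16·16=256): GgSSBBCC=2 GgSSBBCc=4 GgSSBBcc=2 GgSSBbCC=4 GgSSBbCc=8 GgSSBbcc=4 GgSSbbCC=2 GgSSbbCc=4 GgSSbbcc=2 GgSsBBCC=4 GgSsBBCc=8 GgSsBBcc=4 GgSsBbCC=8 GgSsBbCc=16 GgSsBbcc=8 GgSsbbCC=4 GgSsbbCc=8 GgSsbbcc=4 GgssBBCC=2 GgssBBCc=4 GgssBBcc=2 GgssBbCC=4 GgssBbCc=8 GgssBbcc=4 GgssbbCC=2 GgssbbCc=4 Ggssbbcc=2 ggSSBBCC=2 ggSSBBCc=4 ggSSBBcc=2 ggSSBbCC=4 ggSSBbCc=8 ggSSBbcc=4 ggSSbbCC=2 ggSSbbCc=4 ggSSbbcc=2 ggSsBBCC=4 ggSsBBCc=8 ggSsBBcc=4 ggSsBbCC=8 ggSsBbCc=16 ggSsBbcc=8 ggSsbbCC=4 ggSsbbCc=8 ggSsbbcc=4 ggssBBCC=2 ggssBBCc=4 ggssBBcc=2 ggssBbCC=4 ggssBbCc=8 ggssBbcc=4 ggssbbCC=2 ggssbbCc=4 ggssbbcc=2
ggssbbCc hits 4/256; gcd=4; 4÷4/256÷4 = 1/64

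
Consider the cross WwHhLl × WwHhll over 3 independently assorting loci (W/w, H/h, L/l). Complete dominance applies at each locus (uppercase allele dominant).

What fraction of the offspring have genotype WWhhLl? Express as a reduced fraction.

WwHhLl gametes: WHL×1, WHl×1, WhL×1, Whl×1, wHL×1, wHl×1, whL×1, whl×1
WwHhll gametes: WHl×2, Whl×2, wHl×2, whl×2
WwHhLl×WwHhll grid (8·8=64): WWHHLl=2 WWHHll=2 WWHhLl=4 WWHhll=4 WWhhLl=2 WWhhll=2 WwHHLl=4 WwHHll=4 WwHhLl=8 WwHhll=8 WwhhLl=4 Wwhhll=4 wwHHLl=2 wwHHll=2 wwHhLl=4 wwHhll=4 wwhhLl=2 wwhhll=2
WWhhLl hits 2/64; gcd=2; 2÷2/64÷2 = 1/32

P(WWhhLl) = 1/32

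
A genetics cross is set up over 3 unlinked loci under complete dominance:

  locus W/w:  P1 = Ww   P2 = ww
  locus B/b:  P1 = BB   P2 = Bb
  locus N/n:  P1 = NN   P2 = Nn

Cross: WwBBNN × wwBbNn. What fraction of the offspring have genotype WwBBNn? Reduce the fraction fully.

WwBBNN gametes: WBN×4, wBN×4
wwBbNn gametes: wBN×2, wBn×2, wbN×2, wbn×2
WwBBNN×wwBbNn grid (8·8=64): WwBBNN=8 WwBBNn=8 WwBbNN=8 WwBbNn=8 wwBBNN=8 wwBBNn=8 wwBbNN=8 wwBbNn=8
WwBBNn hits 8/64; gcd=8; 8÷8/64÷8 = 1/8

P(WwBBNn) = 1/8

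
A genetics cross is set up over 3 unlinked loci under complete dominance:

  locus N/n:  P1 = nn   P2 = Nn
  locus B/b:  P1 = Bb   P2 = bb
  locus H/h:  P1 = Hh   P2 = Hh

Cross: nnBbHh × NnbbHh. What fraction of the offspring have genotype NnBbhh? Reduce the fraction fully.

P(NnBbhh) = 1/16

nnBbHh gametes: nBH×2, nBh×2, nbH×2, nbh×2
NnbbHh gametes: NbH×2, Nbh×2, nbH×2, nbh×2
nnBbHh×NnbbHh grid (8·8=64): NnBbHH=4 NnBbHh=8 NnBbhh=4 NnbbHH=4 NnbbHh=8 Nnbbhh=4 nnBbHH=4 nnBbHh=8 nnBbhh=4 nnbbHH=4 nnbbHh=8 nnbbhh=4
NnBbhh hits 4/64; gcd=4; 4÷4/64÷4 = 1/16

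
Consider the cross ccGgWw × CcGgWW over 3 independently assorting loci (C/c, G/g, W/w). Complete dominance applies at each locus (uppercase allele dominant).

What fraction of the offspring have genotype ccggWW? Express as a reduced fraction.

P(ccggWW) = 1/16

ccGgWw gametes: cGW×2, cGw×2, cgW×2, cgw×2
CcGgWW gametes: CGW×2, CgW×2, cGW×2, cgW×2
ccGgWw×CcGgWW grid (8·8=64): CcGGWW=4 CcGGWw=4 CcGgWW=8 CcGgWw=8 CcggWW=4 CcggWw=4 ccGGWW=4 ccGGWw=4 ccGgWW=8 ccGgWw=8 ccggWW=4 ccggWw=4
ccggWW hits 4/64; gcd=4; 4÷4/64÷4 = 1/16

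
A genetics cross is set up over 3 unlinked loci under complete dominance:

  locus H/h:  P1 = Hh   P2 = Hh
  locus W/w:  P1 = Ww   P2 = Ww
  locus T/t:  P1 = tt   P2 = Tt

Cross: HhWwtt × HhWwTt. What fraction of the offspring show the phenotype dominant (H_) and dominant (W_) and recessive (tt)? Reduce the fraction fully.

P(H_ W_ tt) = 9/32

HhWwtt gametes: HWt×2, Hwt×2, hWt×2, hwt×2
HhWwTt gametes: HWT×1, HWt×1, HwT×1, Hwt×1, hWT×1, hWt×1, hwT×1, hwt×1
HhWwtt×HhWwTt grid (8·8=64): HHWWTt=2 HHWWtt=2 HHWwTt=4 HHWwtt=4 HHwwTt=2 HHwwtt=2 HhWWTt=4 HhWWtt=4 HhWwTt=8 HhWwtt=8 HhwwTt=4 Hhwwtt=4 hhWWTt=2 hhWWtt=2 hhWwTt=4 hhWwtt=4 hhwwTt=2 hhwwtt=2
H_ W_ tt hits 18/64; gcd=2; 18÷2/64÷2 = 9/32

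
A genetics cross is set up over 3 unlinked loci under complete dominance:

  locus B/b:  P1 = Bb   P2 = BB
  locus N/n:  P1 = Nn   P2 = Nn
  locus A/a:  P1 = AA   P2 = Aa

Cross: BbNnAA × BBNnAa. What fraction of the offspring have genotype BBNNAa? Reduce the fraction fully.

P(BBNNAa) = 1/16

BbNnAA gametes: BNA×2, BnA×2, bNA×2, bnA×2
BBNnAa gametes: BNA×2, BNa×2, BnA×2, Bna×2
BbNnAA×BBNnAa grid (8·8=64): BBNNAA=4 BBNNAa=4 BBNnAA=8 BBNnAa=8 BBnnAA=4 BBnnAa=4 BbNNAA=4 BbNNAa=4 BbNnAA=8 BbNnAa=8 BbnnAA=4 BbnnAa=4
BBNNAa hits 4/64; gcd=4; 4÷4/64÷4 = 1/16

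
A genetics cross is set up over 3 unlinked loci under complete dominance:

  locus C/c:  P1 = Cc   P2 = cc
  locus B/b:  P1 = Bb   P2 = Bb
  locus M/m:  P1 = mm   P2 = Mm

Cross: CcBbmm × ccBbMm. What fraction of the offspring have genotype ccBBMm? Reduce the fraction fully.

P(ccBBMm) = 1/16

CcBbmm gametes: CBm×2, Cbm×2, cBm×2, cbm×2
ccBbMm gametes: cBM×2, cBm×2, cbM×2, cbm×2
CcBbmm×ccBbMm grid (8·8=64): CcBBMm=4 CcBBmm=4 CcBbMm=8 CcBbmm=8 CcbbMm=4 Ccbbmm=4 ccBBMm=4 ccBBmm=4 ccBbMm=8 ccBbmm=8 ccbbMm=4 ccbbmm=4
ccBBMm hits 4/64; gcd=4; 4÷4/64÷4 = 1/16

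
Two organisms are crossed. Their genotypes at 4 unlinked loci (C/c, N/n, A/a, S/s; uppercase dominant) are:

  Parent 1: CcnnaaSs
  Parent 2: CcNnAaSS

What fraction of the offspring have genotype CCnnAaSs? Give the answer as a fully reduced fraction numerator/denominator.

CcnnaaSs gametes: CnaS×4, Cnas×4, cnaS×4, cnas×4
CcNnAaSS gametes: CNAS×2, CNaS×2, CnAS×2, CnaS×2, cNAS×2, cNaS×2, cnAS×2, cnaS×2
CcnnaaSs×CcNnAaSS grid (16·16=256): CCNnAaSS=8 CCNnAaSs=8 CCNnaaSS=8 CCNnaaSs=8 CCnnAaSS=8 CCnnAaSs=8 CCnnaaSS=8 CCnnaaSs=8 CcNnAaSS=16 CcNnAaSs=16 CcNnaaSS=16 CcNnaaSs=16 CcnnAaSS=16 CcnnAaSs=16 CcnnaaSS=16 CcnnaaSs=16 ccNnAaSS=8 ccNnAaSs=8 ccNnaaSS=8 ccNnaaSs=8 ccnnAaSS=8 ccnnAaSs=8 ccnnaaSS=8 ccnnaaSs=8
CCnnAaSs hits 8/256; gcd=8; 8÷8/256÷8 = 1/32

P(CCnnAaSs) = 1/32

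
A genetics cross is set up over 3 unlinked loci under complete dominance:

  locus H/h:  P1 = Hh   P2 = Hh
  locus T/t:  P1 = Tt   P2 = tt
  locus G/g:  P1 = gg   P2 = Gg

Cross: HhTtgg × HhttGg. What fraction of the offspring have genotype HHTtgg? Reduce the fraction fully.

HhTtgg gametes: HTg×2, Htg×2, hTg×2, htg×2
HhttGg gametes: HtG×2, Htg×2, htG×2, htg×2
HhTtgg×HhttGg grid (8·8=64): HHTtGg=4 HHTtgg=4 HHttGg=4 HHttgg=4 HhTtGg=8 HhTtgg=8 HhttGg=8 Hhttgg=8 hhTtGg=4 hhTtgg=4 hhttGg=4 hhttgg=4
HHTtgg hits 4/64; gcd=4; 4÷4/64÷4 = 1/16

P(HHTtgg) = 1/16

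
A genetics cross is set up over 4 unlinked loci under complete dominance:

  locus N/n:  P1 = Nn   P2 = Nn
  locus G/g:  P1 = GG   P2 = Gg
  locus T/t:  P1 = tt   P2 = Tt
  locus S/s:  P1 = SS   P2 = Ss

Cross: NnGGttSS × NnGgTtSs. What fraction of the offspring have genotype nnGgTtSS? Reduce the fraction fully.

P(nnGgTtSS) = 1/32

NnGGttSS gametes: NGtS×8, nGtS×8
NnGgTtSs gametes: NGTS×1, NGTs×1, NGtS×1, NGts×1, NgTS×1, NgTs×1, NgtS×1, Ngts×1, nGTS×1, nGTs×1, nGtS×1, nGts×1, ngTS×1, ngTs×1, ngtS×1, ngts×1
NnGGttSS×NnGgTtSs grid (16·16=256): NNGGTtSS=8 NNGGTtSs=8 NNGGttSS=8 NNGGttSs=8 NNGgTtSS=8 NNGgTtSs=8 NNGgttSS=8 NNGgttSs=8 NnGGTtSS=16 NnGGTtSs=16 NnGGttSS=16 NnGGttSs=16 NnGgTtSS=16 NnGgTtSs=16 NnGgttSS=16 NnGgttSs=16 nnGGTtSS=8 nnGGTtSs=8 nnGGttSS=8 nnGGttSs=8 nnGgTtSS=8 nnGgTtSs=8 nnGgttSS=8 nnGgttSs=8
nnGgTtSS hits 8/256; gcd=8; 8÷8/256÷8 = 1/32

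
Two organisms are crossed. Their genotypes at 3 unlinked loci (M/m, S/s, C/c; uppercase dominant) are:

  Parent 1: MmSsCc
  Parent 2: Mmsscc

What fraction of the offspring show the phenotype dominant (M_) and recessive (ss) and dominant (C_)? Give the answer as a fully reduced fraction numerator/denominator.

P(M_ ss C_) = 3/16

MmSsCc gametes: MSC×1, MSc×1, MsC×1, Msc×1, mSC×1, mSc×1, msC×1, msc×1
Mmsscc gametes: Msc×4, msc×4
MmSsCc×Mmsscc grid (8·8=64): MMSsCc=4 MMSscc=4 MMssCc=4 MMsscc=4 MmSsCc=8 MmSscc=8 MmssCc=8 Mmsscc=8 mmSsCc=4 mmSscc=4 mmssCc=4 mmsscc=4
M_ ss C_ hits 12/64; gcd=4; 12÷4/64÷4 = 3/16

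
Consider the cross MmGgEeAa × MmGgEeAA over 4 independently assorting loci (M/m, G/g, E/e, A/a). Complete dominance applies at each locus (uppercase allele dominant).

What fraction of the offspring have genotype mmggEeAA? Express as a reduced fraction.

P(mmggEeAA) = 1/64

MmGgEeAa gametes: MGEA×1, MGEa×1, MGeA×1, MGea×1, MgEA×1, MgEa×1, MgeA×1, Mgea×1, mGEA×1, mGEa×1, mGeA×1, mGea×1, mgEA×1, mgEa×1, mgeA×1, mgea×1
MmGgEeAA gametes: MGEA×2, MGeA×2, MgEA×2, MgeA×2, mGEA×2, mGeA×2, mgEA×2, mgeA×2
MmGgEeAa×MmGgEeAA grid (16·16=256): MMGGEEAA=2 MMGGEEAa=2 MMGGEeAA=4 MMGGEeAa=4 MMGGeeAA=2 MMGGeeAa=2 MMGgEEAA=4 MMGgEEAa=4 MMGgEeAA=8 MMGgEeAa=8 MMGgeeAA=4 MMGgeeAa=4 MMggEEAA=2 MMggEEAa=2 MMggEeAA=4 MMggEeAa=4 MMggeeAA=2 MMggeeAa=2 MmGGEEAA=4 MmGGEEAa=4 MmGGEeAA=8 MmGGEeAa=8 MmGGeeAA=4 MmGGeeAa=4 MmGgEEAA=8 MmGgEEAa=8 MmGgEeAA=16 MmGgEeAa=16 MmGgeeAA=8 MmGgeeAa=8 MmggEEAA=4 MmggEEAa=4 MmggEeAA=8 MmggEeAa=8 MmggeeAA=4 MmggeeAa=4 mmGGEEAA=2 mmGGEEAa=2 mmGGEeAA=4 mmGGEeAa=4 mmGGeeAA=2 mmGGeeAa=2 mmGgEEAA=4 mmGgEEAa=4 mmGgEeAA=8 mmGgEeAa=8 mmGgeeAA=4 mmGgeeAa=4 mmggEEAA=2 mmggEEAa=2 mmggEeAA=4 mmggEeAa=4 mmggeeAA=2 mmggeeAa=2
mmggEeAA hits 4/256; gcd=4; 4÷4/256÷4 = 1/64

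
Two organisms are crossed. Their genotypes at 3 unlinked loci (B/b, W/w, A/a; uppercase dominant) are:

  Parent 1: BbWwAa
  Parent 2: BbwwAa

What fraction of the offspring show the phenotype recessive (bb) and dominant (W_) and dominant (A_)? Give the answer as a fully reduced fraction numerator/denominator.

BbWwAa gametes: BWA×1, BWa×1, BwA×1, Bwa×1, bWA×1, bWa×1, bwA×1, bwa×1
BbwwAa gametes: BwA×2, Bwa×2, bwA×2, bwa×2
BbWwAa×BbwwAa grid (8·8=64): BBWwAA=2 BBWwAa=4 BBWwaa=2 BBwwAA=2 BBwwAa=4 BBwwaa=2 BbWwAA=4 BbWwAa=8 BbWwaa=4 BbwwAA=4 BbwwAa=8 Bbwwaa=4 bbWwAA=2 bbWwAa=4 bbWwaa=2 bbwwAA=2 bbwwAa=4 bbwwaa=2
bb W_ A_ hits 6/64; gcd=2; 6÷2/64÷2 = 3/32

P(bb W_ A_) = 3/32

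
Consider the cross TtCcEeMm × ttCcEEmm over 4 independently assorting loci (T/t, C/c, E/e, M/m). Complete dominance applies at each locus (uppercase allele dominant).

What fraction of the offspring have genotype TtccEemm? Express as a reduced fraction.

P(TtccEemm) = 1/32

TtCcEeMm gametes: TCEM×1, TCEm×1, TCeM×1, TCem×1, TcEM×1, TcEm×1, TceM×1, Tcem×1, tCEM×1, tCEm×1, tCeM×1, tCem×1, tcEM×1, tcEm×1, tceM×1, tcem×1
ttCcEEmm gametes: tCEm×8, tcEm×8
TtCcEeMm×ttCcEEmm grid (16·16=256): TtCCEEMm=8 TtCCEEmm=8 TtCCEeMm=8 TtCCEemm=8 TtCcEEMm=16 TtCcEEmm=16 TtCcEeMm=16 TtCcEemm=16 TtccEEMm=8 TtccEEmm=8 TtccEeMm=8 TtccEemm=8 ttCCEEMm=8 ttCCEEmm=8 ttCCEeMm=8 ttCCEemm=8 ttCcEEMm=16 ttCcEEmm=16 ttCcEeMm=16 ttCcEemm=16 ttccEEMm=8 ttccEEmm=8 ttccEeMm=8 ttccEemm=8
TtccEemm hits 8/256; gcd=8; 8÷8/256÷8 = 1/32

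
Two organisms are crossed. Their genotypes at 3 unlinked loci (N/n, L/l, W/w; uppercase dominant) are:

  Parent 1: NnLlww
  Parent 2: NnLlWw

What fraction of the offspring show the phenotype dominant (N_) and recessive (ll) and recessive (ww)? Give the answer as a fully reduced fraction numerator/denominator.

P(N_ ll ww) = 3/32

NnLlww gametes: NLw×2, Nlw×2, nLw×2, nlw×2
NnLlWw gametes: NLW×1, NLw×1, NlW×1, Nlw×1, nLW×1, nLw×1, nlW×1, nlw×1
NnLlww×NnLlWw grid (8·8=64): NNLLWw=2 NNLLww=2 NNLlWw=4 NNLlww=4 NNllWw=2 NNllww=2 NnLLWw=4 NnLLww=4 NnLlWw=8 NnLlww=8 NnllWw=4 Nnllww=4 nnLLWw=2 nnLLww=2 nnLlWw=4 nnLlww=4 nnllWw=2 nnllww=2
N_ ll ww hits 6/64; gcd=2; 6÷2/64÷2 = 3/32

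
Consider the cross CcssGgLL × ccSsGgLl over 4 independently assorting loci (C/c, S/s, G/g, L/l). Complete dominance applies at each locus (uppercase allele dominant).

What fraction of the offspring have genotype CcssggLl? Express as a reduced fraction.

CcssGgLL gametes: CsGL×4, CsgL×4, csGL×4, csgL×4
ccSsGgLl gametes: cSGL×2, cSGl×2, cSgL×2, cSgl×2, csGL×2, csGl×2, csgL×2, csgl×2
CcssGgLL×ccSsGgLl grid (16·16=256): CcSsGGLL=8 CcSsGGLl=8 CcSsGgLL=16 CcSsGgLl=16 CcSsggLL=8 CcSsggLl=8 CcssGGLL=8 CcssGGLl=8 CcssGgLL=16 CcssGgLl=16 CcssggLL=8 CcssggLl=8 ccSsGGLL=8 ccSsGGLl=8 ccSsGgLL=16 ccSsGgLl=16 ccSsggLL=8 ccSsggLl=8 ccssGGLL=8 ccssGGLl=8 ccssGgLL=16 ccssGgLl=16 ccssggLL=8 ccssggLl=8
CcssggLl hits 8/256; gcd=8; 8÷8/256÷8 = 1/32

P(CcssggLl) = 1/32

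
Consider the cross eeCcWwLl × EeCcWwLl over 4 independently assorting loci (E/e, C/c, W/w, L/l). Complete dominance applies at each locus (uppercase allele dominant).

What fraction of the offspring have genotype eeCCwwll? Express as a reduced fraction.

P(eeCCwwll) = 1/128

eeCcWwLl gametes: eCWL×2, eCWl×2, eCwL×2, eCwl×2, ecWL×2, ecWl×2, ecwL×2, ecwl×2
EeCcWwLl gametes: ECWL×1, ECWl×1, ECwL×1, ECwl×1, EcWL×1, EcWl×1, EcwL×1, Ecwl×1, eCWL×1, eCWl×1, eCwL×1, eCwl×1, ecWL×1, ecWl×1, ecwL×1, ecwl×1
eeCcWwLl×EeCcWwLl grid (16·16=256): EeCCWWLL=2 EeCCWWLl=4 EeCCWWll=2 EeCCWwLL=4 EeCCWwLl=8 EeCCWwll=4 EeCCwwLL=2 EeCCwwLl=4 EeCCwwll=2 EeCcWWLL=4 EeCcWWLl=8 EeCcWWll=4 EeCcWwLL=8 EeCcWwLl=16 EeCcWwll=8 EeCcwwLL=4 EeCcwwLl=8 EeCcwwll=4 EeccWWLL=2 EeccWWLl=4 EeccWWll=2 EeccWwLL=4 EeccWwLl=8 EeccWwll=4 EeccwwLL=2 EeccwwLl=4 Eeccwwll=2 eeCCWWLL=2 eeCCWWLl=4 eeCCWWll=2 eeCCWwLL=4 eeCCWwLl=8 eeCCWwll=4 eeCCwwLL=2 eeCCwwLl=4 eeCCwwll=2 eeCcWWLL=4 eeCcWWLl=8 eeCcWWll=4 eeCcWwLL=8 eeCcWwLl=16 eeCcWwll=8 eeCcwwLL=4 eeCcwwLl=8 eeCcwwll=4 eeccWWLL=2 eeccWWLl=4 eeccWWll=2 eeccWwLL=4 eeccWwLl=8 eeccWwll=4 eeccwwLL=2 eeccwwLl=4 eeccwwll=2
eeCCwwll hits 2/256; gcd=2; 2÷2/256÷2 = 1/128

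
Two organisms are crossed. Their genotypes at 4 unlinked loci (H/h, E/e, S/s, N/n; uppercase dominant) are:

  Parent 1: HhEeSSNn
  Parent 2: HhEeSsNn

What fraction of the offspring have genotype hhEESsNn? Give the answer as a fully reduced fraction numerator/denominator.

HhEeSSNn gametes: HESN×2, HESn×2, HeSN×2, HeSn×2, hESN×2, hESn×2, heSN×2, heSn×2
HhEeSsNn gametes: HESN×1, HESn×1, HEsN×1, HEsn×1, HeSN×1, HeSn×1, HesN×1, Hesn×1, hESN×1, hESn×1, hEsN×1, hEsn×1, heSN×1, heSn×1, hesN×1, hesn×1
HhEeSSNn×HhEeSsNn grid (16·16=256): HHEESSNN=2 HHEESSNn=4 HHEESSnn=2 HHEESsNN=2 HHEESsNn=4 HHEESsnn=2 HHEeSSNN=4 HHEeSSNn=8 HHEeSSnn=4 HHEeSsNN=4 HHEeSsNn=8 HHEeSsnn=4 HHeeSSNN=2 HHeeSSNn=4 HHeeSSnn=2 HHeeSsNN=2 HHeeSsNn=4 HHeeSsnn=2 HhEESSNN=4 HhEESSNn=8 HhEESSnn=4 HhEESsNN=4 HhEESsNn=8 HhEESsnn=4 HhEeSSNN=8 HhEeSSNn=16 HhEeSSnn=8 HhEeSsNN=8 HhEeSsNn=16 HhEeSsnn=8 HheeSSNN=4 HheeSSNn=8 HheeSSnn=4 HheeSsNN=4 HheeSsNn=8 HheeSsnn=4 hhEESSNN=2 hhEESSNn=4 hhEESSnn=2 hhEESsNN=2 hhEESsNn=4 hhEESsnn=2 hhEeSSNN=4 hhEeSSNn=8 hhEeSSnn=4 hhEeSsNN=4 hhEeSsNn=8 hhEeSsnn=4 hheeSSNN=2 hheeSSNn=4 hheeSSnn=2 hheeSsNN=2 hheeSsNn=4 hheeSsnn=2
hhEESsNn hits 4/256; gcd=4; 4÷4/256÷4 = 1/64

P(hhEESsNn) = 1/64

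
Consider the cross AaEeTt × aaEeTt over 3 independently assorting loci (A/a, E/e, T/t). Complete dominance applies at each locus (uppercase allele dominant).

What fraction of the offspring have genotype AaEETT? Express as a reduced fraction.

P(AaEETT) = 1/32

AaEeTt gametes: AET×1, AEt×1, AeT×1, Aet×1, aET×1, aEt×1, aeT×1, aet×1
aaEeTt gametes: aET×2, aEt×2, aeT×2, aet×2
AaEeTt×aaEeTt grid (8·8=64): AaEETT=2 AaEETt=4 AaEEtt=2 AaEeTT=4 AaEeTt=8 AaEett=4 AaeeTT=2 AaeeTt=4 Aaeett=2 aaEETT=2 aaEETt=4 aaEEtt=2 aaEeTT=4 aaEeTt=8 aaEett=4 aaeeTT=2 aaeeTt=4 aaeett=2
AaEETT hits 2/64; gcd=2; 2÷2/64÷2 = 1/32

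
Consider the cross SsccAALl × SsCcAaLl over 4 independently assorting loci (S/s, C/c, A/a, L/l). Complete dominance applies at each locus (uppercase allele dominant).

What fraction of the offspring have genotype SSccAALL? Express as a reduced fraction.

P(SSccAALL) = 1/64

SsccAALl gametes: ScAL×4, ScAl×4, scAL×4, scAl×4
SsCcAaLl gametes: SCAL×1, SCAl×1, SCaL×1, SCal×1, ScAL×1, ScAl×1, ScaL×1, Scal×1, sCAL×1, sCAl×1, sCaL×1, sCal×1, scAL×1, scAl×1, scaL×1, scal×1
SsccAALl×SsCcAaLl grid (16·16=256): SSCcAALL=4 SSCcAALl=8 SSCcAAll=4 SSCcAaLL=4 SSCcAaLl=8 SSCcAall=4 SSccAALL=4 SSccAALl=8 SSccAAll=4 SSccAaLL=4 SSccAaLl=8 SSccAall=4 SsCcAALL=8 SsCcAALl=16 SsCcAAll=8 SsCcAaLL=8 SsCcAaLl=16 SsCcAall=8 SsccAALL=8 SsccAALl=16 SsccAAll=8 SsccAaLL=8 SsccAaLl=16 SsccAall=8 ssCcAALL=4 ssCcAALl=8 ssCcAAll=4 ssCcAaLL=4 ssCcAaLl=8 ssCcAall=4 ssccAALL=4 ssccAALl=8 ssccAAll=4 ssccAaLL=4 ssccAaLl=8 ssccAall=4
SSccAALL hits 4/256; gcd=4; 4÷4/256÷4 = 1/64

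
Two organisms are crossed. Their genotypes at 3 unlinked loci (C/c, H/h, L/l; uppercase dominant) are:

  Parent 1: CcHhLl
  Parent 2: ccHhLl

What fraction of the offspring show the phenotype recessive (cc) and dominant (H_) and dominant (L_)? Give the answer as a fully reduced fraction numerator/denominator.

P(cc H_ L_) = 9/32

CcHhLl gametes: CHL×1, CHl×1, ChL×1, Chl×1, cHL×1, cHl×1, chL×1, chl×1
ccHhLl gametes: cHL×2, cHl×2, chL×2, chl×2
CcHhLl×ccHhLl grid (8·8=64): CcHHLL=2 CcHHLl=4 CcHHll=2 CcHhLL=4 CcHhLl=8 CcHhll=4 CchhLL=2 CchhLl=4 Cchhll=2 ccHHLL=2 ccHHLl=4 ccHHll=2 ccHhLL=4 ccHhLl=8 ccHhll=4 cchhLL=2 cchhLl=4 cchhll=2
cc H_ L_ hits 18/64; gcd=2; 18÷2/64÷2 = 9/32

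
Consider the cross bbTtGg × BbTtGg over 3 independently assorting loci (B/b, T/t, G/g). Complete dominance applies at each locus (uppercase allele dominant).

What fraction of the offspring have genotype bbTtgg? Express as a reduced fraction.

bbTtGg gametes: bTG×2, bTg×2, btG×2, btg×2
BbTtGg gametes: BTG×1, BTg×1, BtG×1, Btg×1, bTG×1, bTg×1, btG×1, btg×1
bbTtGg×BbTtGg grid (8·8=64): BbTTGG=2 BbTTGg=4 BbTTgg=2 BbTtGG=4 BbTtGg=8 BbTtgg=4 BbttGG=2 BbttGg=4 Bbttgg=2 bbTTGG=2 bbTTGg=4 bbTTgg=2 bbTtGG=4 bbTtGg=8 bbTtgg=4 bbttGG=2 bbttGg=4 bbttgg=2
bbTtgg hits 4/64; gcd=4; 4÷4/64÷4 = 1/16

P(bbTtgg) = 1/16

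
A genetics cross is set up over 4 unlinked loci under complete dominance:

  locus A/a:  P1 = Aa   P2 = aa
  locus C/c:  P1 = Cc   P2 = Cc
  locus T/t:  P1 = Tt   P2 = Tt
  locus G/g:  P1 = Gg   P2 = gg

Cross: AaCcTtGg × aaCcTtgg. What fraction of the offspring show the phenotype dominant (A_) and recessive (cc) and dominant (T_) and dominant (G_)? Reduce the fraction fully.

P(A_ cc T_ G_) = 3/64

AaCcTtGg gametes: ACTG×1, ACTg×1, ACtG×1, ACtg×1, AcTG×1, AcTg×1, ActG×1, Actg×1, aCTG×1, aCTg×1, aCtG×1, aCtg×1, acTG×1, acTg×1, actG×1, actg×1
aaCcTtgg gametes: aCTg×4, aCtg×4, acTg×4, actg×4
AaCcTtGg×aaCcTtgg grid (16·16=256): AaCCTTGg=4 AaCCTTgg=4 AaCCTtGg=8 AaCCTtgg=8 AaCCttGg=4 AaCCttgg=4 AaCcTTGg=8 AaCcTTgg=8 AaCcTtGg=16 AaCcTtgg=16 AaCcttGg=8 AaCcttgg=8 AaccTTGg=4 AaccTTgg=4 AaccTtGg=8 AaccTtgg=8 AaccttGg=4 Aaccttgg=4 aaCCTTGg=4 aaCCTTgg=4 aaCCTtGg=8 aaCCTtgg=8 aaCCttGg=4 aaCCttgg=4 aaCcTTGg=8 aaCcTTgg=8 aaCcTtGg=16 aaCcTtgg=16 aaCcttGg=8 aaCcttgg=8 aaccTTGg=4 aaccTTgg=4 aaccTtGg=8 aaccTtgg=8 aaccttGg=4 aaccttgg=4
A_ cc T_ G_ hits 12/256; gcd=4; 12÷4/256÷4 = 3/64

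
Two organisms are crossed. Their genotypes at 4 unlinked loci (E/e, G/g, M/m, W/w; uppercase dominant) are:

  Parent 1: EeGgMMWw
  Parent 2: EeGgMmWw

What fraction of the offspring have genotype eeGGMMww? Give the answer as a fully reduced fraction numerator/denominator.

EeGgMMWw gametes: EGMW×2, EGMw×2, EgMW×2, EgMw×2, eGMW×2, eGMw×2, egMW×2, egMw×2
EeGgMmWw gametes: EGMW×1, EGMw×1, EGmW×1, EGmw×1, EgMW×1, EgMw×1, EgmW×1, Egmw×1, eGMW×1, eGMw×1, eGmW×1, eGmw×1, egMW×1, egMw×1, egmW×1, egmw×1
EeGgMMWw×EeGgMmWw grid (16·16=256): EEGGMMWW=2 EEGGMMWw=4 EEGGMMww=2 EEGGMmWW=2 EEGGMmWw=4 EEGGMmww=2 EEGgMMWW=4 EEGgMMWw=8 EEGgMMww=4 EEGgMmWW=4 EEGgMmWw=8 EEGgMmww=4 EEggMMWW=2 EEggMMWw=4 EEggMMww=2 EEggMmWW=2 EEggMmWw=4 EEggMmww=2 EeGGMMWW=4 EeGGMMWw=8 EeGGMMww=4 EeGGMmWW=4 EeGGMmWw=8 EeGGMmww=4 EeGgMMWW=8 EeGgMMWw=16 EeGgMMww=8 EeGgMmWW=8 EeGgMmWw=16 EeGgMmww=8 EeggMMWW=4 EeggMMWw=8 EeggMMww=4 EeggMmWW=4 EeggMmWw=8 EeggMmww=4 eeGGMMWW=2 eeGGMMWw=4 eeGGMMww=2 eeGGMmWW=2 eeGGMmWw=4 eeGGMmww=2 eeGgMMWW=4 eeGgMMWw=8 eeGgMMww=4 eeGgMmWW=4 eeGgMmWw=8 eeGgMmww=4 eeggMMWW=2 eeggMMWw=4 eeggMMww=2 eeggMmWW=2 eeggMmWw=4 eeggMmww=2
eeGGMMww hits 2/256; gcd=2; 2÷2/256÷2 = 1/128

P(eeGGMMww) = 1/128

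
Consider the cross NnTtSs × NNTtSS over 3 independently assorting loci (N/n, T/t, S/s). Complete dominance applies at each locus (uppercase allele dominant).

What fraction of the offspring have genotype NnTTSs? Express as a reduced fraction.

NnTtSs gametes: NTS×1, NTs×1, NtS×1, Nts×1, nTS×1, nTs×1, ntS×1, nts×1
NNTtSS gametes: NTS×4, NtS×4
NnTtSs×NNTtSS grid (8·8=64): NNTTSS=4 NNTTSs=4 NNTtSS=8 NNTtSs=8 NNttSS=4 NNttSs=4 NnTTSS=4 NnTTSs=4 NnTtSS=8 NnTtSs=8 NnttSS=4 NnttSs=4
NnTTSs hits 4/64; gcd=4; 4÷4/64÷4 = 1/16

P(NnTTSs) = 1/16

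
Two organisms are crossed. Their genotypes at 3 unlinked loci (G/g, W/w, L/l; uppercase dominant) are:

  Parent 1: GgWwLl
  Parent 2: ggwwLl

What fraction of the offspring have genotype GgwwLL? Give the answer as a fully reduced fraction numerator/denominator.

GgWwLl gametes: GWL×1, GWl×1, GwL×1, Gwl×1, gWL×1, gWl×1, gwL×1, gwl×1
ggwwLl gametes: gwL×4, gwl×4
GgWwLl×ggwwLl grid (8·8=64): GgWwLL=4 GgWwLl=8 GgWwll=4 GgwwLL=4 GgwwLl=8 Ggwwll=4 ggWwLL=4 ggWwLl=8 ggWwll=4 ggwwLL=4 ggwwLl=8 ggwwll=4
GgwwLL hits 4/64; gcd=4; 4÷4/64÷4 = 1/16

P(GgwwLL) = 1/16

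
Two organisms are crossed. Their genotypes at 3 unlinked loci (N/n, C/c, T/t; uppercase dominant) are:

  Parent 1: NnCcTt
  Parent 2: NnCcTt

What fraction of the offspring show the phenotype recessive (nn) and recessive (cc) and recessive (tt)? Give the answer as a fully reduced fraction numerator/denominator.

P(nn cc tt) = 1/64

NnCcTt gametes: NCT×1, NCt×1, NcT×1, Nct×1, nCT×1, nCt×1, ncT×1, nct×1
NnCcTt gametes: NCT×1, NCt×1, NcT×1, Nct×1, nCT×1, nCt×1, ncT×1, nct×1
NnCcTt×NnCcTt grid (8·8=64): NNCCTT=1 NNCCTt=2 NNCCtt=1 NNCcTT=2 NNCcTt=4 NNCctt=2 NNccTT=1 NNccTt=2 NNcctt=1 NnCCTT=2 NnCCTt=4 NnCCtt=2 NnCcTT=4 NnCcTt=8 NnCctt=4 NnccTT=2 NnccTt=4 Nncctt=2 nnCCTT=1 nnCCTt=2 nnCCtt=1 nnCcTT=2 nnCcTt=4 nnCctt=2 nnccTT=1 nnccTt=2 nncctt=1
nn cc tt hits 1/64; gcd=1; 1÷1/64÷1 = 1/64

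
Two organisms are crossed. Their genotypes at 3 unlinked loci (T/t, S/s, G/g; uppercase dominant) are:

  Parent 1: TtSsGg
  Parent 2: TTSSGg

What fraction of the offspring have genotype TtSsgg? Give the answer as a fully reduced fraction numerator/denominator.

P(TtSsgg) = 1/16

TtSsGg gametes: TSG×1, TSg×1, TsG×1, Tsg×1, tSG×1, tSg×1, tsG×1, tsg×1
TTSSGg gametes: TSG×4, TSg×4
TtSsGg×TTSSGg grid (8·8=64): TTSSGG=4 TTSSGg=8 TTSSgg=4 TTSsGG=4 TTSsGg=8 TTSsgg=4 TtSSGG=4 TtSSGg=8 TtSSgg=4 TtSsGG=4 TtSsGg=8 TtSsgg=4
TtSsgg hits 4/64; gcd=4; 4÷4/64÷4 = 1/16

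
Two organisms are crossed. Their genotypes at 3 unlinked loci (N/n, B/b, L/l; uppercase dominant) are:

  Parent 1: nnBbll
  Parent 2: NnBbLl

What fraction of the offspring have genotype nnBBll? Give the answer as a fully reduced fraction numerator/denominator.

P(nnBBll) = 1/16

nnBbll gametes: nBl×4, nbl×4
NnBbLl gametes: NBL×1, NBl×1, NbL×1, Nbl×1, nBL×1, nBl×1, nbL×1, nbl×1
nnBbll×NnBbLl grid (8·8=64): NnBBLl=4 NnBBll=4 NnBbLl=8 NnBbll=8 NnbbLl=4 Nnbbll=4 nnBBLl=4 nnBBll=4 nnBbLl=8 nnBbll=8 nnbbLl=4 nnbbll=4
nnBBll hits 4/64; gcd=4; 4÷4/64÷4 = 1/16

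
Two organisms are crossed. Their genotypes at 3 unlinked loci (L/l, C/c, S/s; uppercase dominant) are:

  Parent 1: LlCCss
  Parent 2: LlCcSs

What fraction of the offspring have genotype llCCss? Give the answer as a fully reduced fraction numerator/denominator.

P(llCCss) = 1/16

LlCCss gametes: LCs×4, lCs×4
LlCcSs gametes: LCS×1, LCs×1, LcS×1, Lcs×1, lCS×1, lCs×1, lcS×1, lcs×1
LlCCss×LlCcSs grid (8·8=64): LLCCSs=4 LLCCss=4 LLCcSs=4 LLCcss=4 LlCCSs=8 LlCCss=8 LlCcSs=8 LlCcss=8 llCCSs=4 llCCss=4 llCcSs=4 llCcss=4
llCCss hits 4/64; gcd=4; 4÷4/64÷4 = 1/16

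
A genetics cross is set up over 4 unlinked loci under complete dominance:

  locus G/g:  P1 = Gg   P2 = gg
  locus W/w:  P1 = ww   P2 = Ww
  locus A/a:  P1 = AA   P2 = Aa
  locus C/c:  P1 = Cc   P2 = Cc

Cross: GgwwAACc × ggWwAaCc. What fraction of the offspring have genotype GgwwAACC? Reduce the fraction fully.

P(GgwwAACC) = 1/32

GgwwAACc gametes: GwAC×4, GwAc×4, gwAC×4, gwAc×4
ggWwAaCc gametes: gWAC×2, gWAc×2, gWaC×2, gWac×2, gwAC×2, gwAc×2, gwaC×2, gwac×2
GgwwAACc×ggWwAaCc grid (16·16=256): GgWwAACC=8 GgWwAACc=16 GgWwAAcc=8 GgWwAaCC=8 GgWwAaCc=16 GgWwAacc=8 GgwwAACC=8 GgwwAACc=16 GgwwAAcc=8 GgwwAaCC=8 GgwwAaCc=16 GgwwAacc=8 ggWwAACC=8 ggWwAACc=16 ggWwAAcc=8 ggWwAaCC=8 ggWwAaCc=16 ggWwAacc=8 ggwwAACC=8 ggwwAACc=16 ggwwAAcc=8 ggwwAaCC=8 ggwwAaCc=16 ggwwAacc=8
GgwwAACC hits 8/256; gcd=8; 8÷8/256÷8 = 1/32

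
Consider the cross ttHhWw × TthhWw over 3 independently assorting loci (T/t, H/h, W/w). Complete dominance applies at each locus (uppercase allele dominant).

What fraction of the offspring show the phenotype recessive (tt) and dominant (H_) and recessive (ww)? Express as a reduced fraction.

ttHhWw gametes: tHW×2, tHw×2, thW×2, thw×2
TthhWw gametes: ThW×2, Thw×2, thW×2, thw×2
ttHhWw×TthhWw grid (8·8=64): TtHhWW=4 TtHhWw=8 TtHhww=4 TthhWW=4 TthhWw=8 Tthhww=4 ttHhWW=4 ttHhWw=8 ttHhww=4 tthhWW=4 tthhWw=8 tthhww=4
tt H_ ww hits 4/64; gcd=4; 4÷4/64÷4 = 1/16

P(tt H_ ww) = 1/16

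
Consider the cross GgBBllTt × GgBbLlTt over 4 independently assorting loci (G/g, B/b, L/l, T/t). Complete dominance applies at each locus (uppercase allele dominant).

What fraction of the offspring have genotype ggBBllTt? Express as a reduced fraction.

GgBBllTt gametes: GBlT×4, GBlt×4, gBlT×4, gBlt×4
GgBbLlTt gametes: GBLT×1, GBLt×1, GBlT×1, GBlt×1, GbLT×1, GbLt×1, GblT×1, Gblt×1, gBLT×1, gBLt×1, gBlT×1, gBlt×1, gbLT×1, gbLt×1, gblT×1, gblt×1
GgBBllTt×GgBbLlTt grid (16·16=256): GGBBLlTT=4 GGBBLlTt=8 GGBBLltt=4 GGBBllTT=4 GGBBllTt=8 GGBBlltt=4 GGBbLlTT=4 GGBbLlTt=8 GGBbLltt=4 GGBbllTT=4 GGBbllTt=8 GGBblltt=4 GgBBLlTT=8 GgBBLlTt=16 GgBBLltt=8 GgBBllTT=8 GgBBllTt=16 GgBBlltt=8 GgBbLlTT=8 GgBbLlTt=16 GgBbLltt=8 GgBbllTT=8 GgBbllTt=16 GgBblltt=8 ggBBLlTT=4 ggBBLlTt=8 ggBBLltt=4 ggBBllTT=4 ggBBllTt=8 ggBBlltt=4 ggBbLlTT=4 ggBbLlTt=8 ggBbLltt=4 ggBbllTT=4 ggBbllTt=8 ggBblltt=4
ggBBllTt hits 8/256; gcd=8; 8÷8/256÷8 = 1/32

P(ggBBllTt) = 1/32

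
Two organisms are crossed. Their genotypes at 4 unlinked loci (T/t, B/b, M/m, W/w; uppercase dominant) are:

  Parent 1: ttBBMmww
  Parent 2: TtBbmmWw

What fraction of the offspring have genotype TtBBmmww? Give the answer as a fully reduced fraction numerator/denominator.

P(TtBBmmww) = 1/16

ttBBMmww gametes: tBMw×8, tBmw×8
TtBbmmWw gametes: TBmW×2, TBmw×2, TbmW×2, Tbmw×2, tBmW×2, tBmw×2, tbmW×2, tbmw×2
ttBBMmww×TtBbmmWw grid (16·16=256): TtBBMmWw=16 TtBBMmww=16 TtBBmmWw=16 TtBBmmww=16 TtBbMmWw=16 TtBbMmww=16 TtBbmmWw=16 TtBbmmww=16 ttBBMmWw=16 ttBBMmww=16 ttBBmmWw=16 ttBBmmww=16 ttBbMmWw=16 ttBbMmww=16 ttBbmmWw=16 ttBbmmww=16
TtBBmmww hits 16/256; gcd=16; 16÷16/256÷16 = 1/16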